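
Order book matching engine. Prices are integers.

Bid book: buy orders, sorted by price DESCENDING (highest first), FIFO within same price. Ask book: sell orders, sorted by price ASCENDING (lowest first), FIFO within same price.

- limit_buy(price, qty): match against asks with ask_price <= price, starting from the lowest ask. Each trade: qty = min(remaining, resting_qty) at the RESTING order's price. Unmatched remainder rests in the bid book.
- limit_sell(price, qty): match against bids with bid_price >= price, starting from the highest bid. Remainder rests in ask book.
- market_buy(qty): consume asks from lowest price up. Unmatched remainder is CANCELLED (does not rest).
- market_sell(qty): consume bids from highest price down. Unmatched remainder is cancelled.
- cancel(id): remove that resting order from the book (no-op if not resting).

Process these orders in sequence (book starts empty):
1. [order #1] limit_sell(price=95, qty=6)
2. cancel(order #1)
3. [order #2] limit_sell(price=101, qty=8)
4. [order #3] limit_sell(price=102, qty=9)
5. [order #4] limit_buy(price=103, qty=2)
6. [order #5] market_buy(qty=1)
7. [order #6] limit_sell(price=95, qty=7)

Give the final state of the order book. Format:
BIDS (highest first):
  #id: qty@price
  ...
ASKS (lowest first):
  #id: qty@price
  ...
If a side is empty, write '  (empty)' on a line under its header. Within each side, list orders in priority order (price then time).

After op 1 [order #1] limit_sell(price=95, qty=6): fills=none; bids=[-] asks=[#1:6@95]
After op 2 cancel(order #1): fills=none; bids=[-] asks=[-]
After op 3 [order #2] limit_sell(price=101, qty=8): fills=none; bids=[-] asks=[#2:8@101]
After op 4 [order #3] limit_sell(price=102, qty=9): fills=none; bids=[-] asks=[#2:8@101 #3:9@102]
After op 5 [order #4] limit_buy(price=103, qty=2): fills=#4x#2:2@101; bids=[-] asks=[#2:6@101 #3:9@102]
After op 6 [order #5] market_buy(qty=1): fills=#5x#2:1@101; bids=[-] asks=[#2:5@101 #3:9@102]
After op 7 [order #6] limit_sell(price=95, qty=7): fills=none; bids=[-] asks=[#6:7@95 #2:5@101 #3:9@102]

Answer: BIDS (highest first):
  (empty)
ASKS (lowest first):
  #6: 7@95
  #2: 5@101
  #3: 9@102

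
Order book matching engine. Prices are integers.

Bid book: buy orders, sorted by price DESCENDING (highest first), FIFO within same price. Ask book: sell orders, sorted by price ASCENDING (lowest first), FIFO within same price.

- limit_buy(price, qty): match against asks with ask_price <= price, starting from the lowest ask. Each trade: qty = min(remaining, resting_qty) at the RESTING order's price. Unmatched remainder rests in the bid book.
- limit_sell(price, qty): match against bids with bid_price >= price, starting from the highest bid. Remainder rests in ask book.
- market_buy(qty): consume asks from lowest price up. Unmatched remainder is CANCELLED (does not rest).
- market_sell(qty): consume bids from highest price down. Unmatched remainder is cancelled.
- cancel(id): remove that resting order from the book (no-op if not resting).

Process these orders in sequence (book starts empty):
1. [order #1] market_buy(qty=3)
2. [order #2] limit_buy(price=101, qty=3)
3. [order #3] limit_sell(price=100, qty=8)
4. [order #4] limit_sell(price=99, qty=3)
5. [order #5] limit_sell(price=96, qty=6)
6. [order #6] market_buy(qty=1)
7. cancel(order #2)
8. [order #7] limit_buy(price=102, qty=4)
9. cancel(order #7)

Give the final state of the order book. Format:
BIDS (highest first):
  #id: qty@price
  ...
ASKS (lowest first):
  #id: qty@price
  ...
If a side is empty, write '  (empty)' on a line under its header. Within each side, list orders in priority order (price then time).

Answer: BIDS (highest first):
  (empty)
ASKS (lowest first):
  #5: 1@96
  #4: 3@99
  #3: 5@100

Derivation:
After op 1 [order #1] market_buy(qty=3): fills=none; bids=[-] asks=[-]
After op 2 [order #2] limit_buy(price=101, qty=3): fills=none; bids=[#2:3@101] asks=[-]
After op 3 [order #3] limit_sell(price=100, qty=8): fills=#2x#3:3@101; bids=[-] asks=[#3:5@100]
After op 4 [order #4] limit_sell(price=99, qty=3): fills=none; bids=[-] asks=[#4:3@99 #3:5@100]
After op 5 [order #5] limit_sell(price=96, qty=6): fills=none; bids=[-] asks=[#5:6@96 #4:3@99 #3:5@100]
After op 6 [order #6] market_buy(qty=1): fills=#6x#5:1@96; bids=[-] asks=[#5:5@96 #4:3@99 #3:5@100]
After op 7 cancel(order #2): fills=none; bids=[-] asks=[#5:5@96 #4:3@99 #3:5@100]
After op 8 [order #7] limit_buy(price=102, qty=4): fills=#7x#5:4@96; bids=[-] asks=[#5:1@96 #4:3@99 #3:5@100]
After op 9 cancel(order #7): fills=none; bids=[-] asks=[#5:1@96 #4:3@99 #3:5@100]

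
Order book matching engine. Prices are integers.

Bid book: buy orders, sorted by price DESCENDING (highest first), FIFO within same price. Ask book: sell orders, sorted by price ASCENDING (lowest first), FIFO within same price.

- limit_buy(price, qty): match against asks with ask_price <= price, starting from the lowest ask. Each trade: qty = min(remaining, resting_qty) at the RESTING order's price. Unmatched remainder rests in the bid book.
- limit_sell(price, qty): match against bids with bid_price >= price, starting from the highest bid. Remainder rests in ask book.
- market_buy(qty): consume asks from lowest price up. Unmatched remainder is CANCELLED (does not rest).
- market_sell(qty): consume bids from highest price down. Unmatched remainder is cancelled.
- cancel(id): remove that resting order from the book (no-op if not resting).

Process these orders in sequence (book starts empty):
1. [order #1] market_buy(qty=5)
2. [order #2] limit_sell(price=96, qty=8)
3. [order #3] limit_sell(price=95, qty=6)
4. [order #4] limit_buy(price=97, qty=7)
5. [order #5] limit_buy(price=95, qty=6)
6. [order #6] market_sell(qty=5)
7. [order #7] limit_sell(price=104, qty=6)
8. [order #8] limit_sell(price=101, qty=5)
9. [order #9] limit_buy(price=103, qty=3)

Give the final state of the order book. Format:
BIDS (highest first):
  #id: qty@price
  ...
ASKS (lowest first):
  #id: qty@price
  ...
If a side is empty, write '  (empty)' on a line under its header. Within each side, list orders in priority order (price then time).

Answer: BIDS (highest first):
  #5: 1@95
ASKS (lowest first):
  #2: 4@96
  #8: 5@101
  #7: 6@104

Derivation:
After op 1 [order #1] market_buy(qty=5): fills=none; bids=[-] asks=[-]
After op 2 [order #2] limit_sell(price=96, qty=8): fills=none; bids=[-] asks=[#2:8@96]
After op 3 [order #3] limit_sell(price=95, qty=6): fills=none; bids=[-] asks=[#3:6@95 #2:8@96]
After op 4 [order #4] limit_buy(price=97, qty=7): fills=#4x#3:6@95 #4x#2:1@96; bids=[-] asks=[#2:7@96]
After op 5 [order #5] limit_buy(price=95, qty=6): fills=none; bids=[#5:6@95] asks=[#2:7@96]
After op 6 [order #6] market_sell(qty=5): fills=#5x#6:5@95; bids=[#5:1@95] asks=[#2:7@96]
After op 7 [order #7] limit_sell(price=104, qty=6): fills=none; bids=[#5:1@95] asks=[#2:7@96 #7:6@104]
After op 8 [order #8] limit_sell(price=101, qty=5): fills=none; bids=[#5:1@95] asks=[#2:7@96 #8:5@101 #7:6@104]
After op 9 [order #9] limit_buy(price=103, qty=3): fills=#9x#2:3@96; bids=[#5:1@95] asks=[#2:4@96 #8:5@101 #7:6@104]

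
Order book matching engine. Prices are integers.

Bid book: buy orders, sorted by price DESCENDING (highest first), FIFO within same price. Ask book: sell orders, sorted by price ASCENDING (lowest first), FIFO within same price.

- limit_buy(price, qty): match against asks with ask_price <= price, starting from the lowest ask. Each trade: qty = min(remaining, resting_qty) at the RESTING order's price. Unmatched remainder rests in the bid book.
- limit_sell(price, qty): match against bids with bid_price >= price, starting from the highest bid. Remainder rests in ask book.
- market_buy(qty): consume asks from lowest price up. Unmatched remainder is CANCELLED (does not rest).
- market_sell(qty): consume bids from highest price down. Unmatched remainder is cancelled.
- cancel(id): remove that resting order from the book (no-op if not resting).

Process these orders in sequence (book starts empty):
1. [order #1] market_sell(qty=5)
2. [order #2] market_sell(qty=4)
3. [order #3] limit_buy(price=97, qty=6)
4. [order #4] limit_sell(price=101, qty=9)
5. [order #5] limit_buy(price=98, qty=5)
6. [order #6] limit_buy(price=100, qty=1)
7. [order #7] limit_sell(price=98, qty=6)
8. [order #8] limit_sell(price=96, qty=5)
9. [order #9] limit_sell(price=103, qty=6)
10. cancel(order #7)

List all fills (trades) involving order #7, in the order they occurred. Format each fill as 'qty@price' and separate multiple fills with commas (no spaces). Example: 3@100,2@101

After op 1 [order #1] market_sell(qty=5): fills=none; bids=[-] asks=[-]
After op 2 [order #2] market_sell(qty=4): fills=none; bids=[-] asks=[-]
After op 3 [order #3] limit_buy(price=97, qty=6): fills=none; bids=[#3:6@97] asks=[-]
After op 4 [order #4] limit_sell(price=101, qty=9): fills=none; bids=[#3:6@97] asks=[#4:9@101]
After op 5 [order #5] limit_buy(price=98, qty=5): fills=none; bids=[#5:5@98 #3:6@97] asks=[#4:9@101]
After op 6 [order #6] limit_buy(price=100, qty=1): fills=none; bids=[#6:1@100 #5:5@98 #3:6@97] asks=[#4:9@101]
After op 7 [order #7] limit_sell(price=98, qty=6): fills=#6x#7:1@100 #5x#7:5@98; bids=[#3:6@97] asks=[#4:9@101]
After op 8 [order #8] limit_sell(price=96, qty=5): fills=#3x#8:5@97; bids=[#3:1@97] asks=[#4:9@101]
After op 9 [order #9] limit_sell(price=103, qty=6): fills=none; bids=[#3:1@97] asks=[#4:9@101 #9:6@103]
After op 10 cancel(order #7): fills=none; bids=[#3:1@97] asks=[#4:9@101 #9:6@103]

Answer: 1@100,5@98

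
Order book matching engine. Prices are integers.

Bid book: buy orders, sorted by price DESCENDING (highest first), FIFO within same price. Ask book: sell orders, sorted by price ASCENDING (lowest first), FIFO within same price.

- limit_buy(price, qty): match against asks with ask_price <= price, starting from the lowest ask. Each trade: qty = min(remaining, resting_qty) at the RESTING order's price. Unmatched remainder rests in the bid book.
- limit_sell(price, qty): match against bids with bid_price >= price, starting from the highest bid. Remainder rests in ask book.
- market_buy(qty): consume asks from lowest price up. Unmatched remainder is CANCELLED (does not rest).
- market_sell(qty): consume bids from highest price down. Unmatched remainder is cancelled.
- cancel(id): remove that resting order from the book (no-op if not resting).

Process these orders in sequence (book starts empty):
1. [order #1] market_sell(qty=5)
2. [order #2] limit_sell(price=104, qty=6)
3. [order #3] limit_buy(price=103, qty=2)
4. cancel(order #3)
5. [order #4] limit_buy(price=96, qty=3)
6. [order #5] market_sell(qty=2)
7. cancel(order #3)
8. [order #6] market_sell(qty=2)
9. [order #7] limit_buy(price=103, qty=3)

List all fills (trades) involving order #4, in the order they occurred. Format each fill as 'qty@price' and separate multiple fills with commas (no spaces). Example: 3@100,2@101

After op 1 [order #1] market_sell(qty=5): fills=none; bids=[-] asks=[-]
After op 2 [order #2] limit_sell(price=104, qty=6): fills=none; bids=[-] asks=[#2:6@104]
After op 3 [order #3] limit_buy(price=103, qty=2): fills=none; bids=[#3:2@103] asks=[#2:6@104]
After op 4 cancel(order #3): fills=none; bids=[-] asks=[#2:6@104]
After op 5 [order #4] limit_buy(price=96, qty=3): fills=none; bids=[#4:3@96] asks=[#2:6@104]
After op 6 [order #5] market_sell(qty=2): fills=#4x#5:2@96; bids=[#4:1@96] asks=[#2:6@104]
After op 7 cancel(order #3): fills=none; bids=[#4:1@96] asks=[#2:6@104]
After op 8 [order #6] market_sell(qty=2): fills=#4x#6:1@96; bids=[-] asks=[#2:6@104]
After op 9 [order #7] limit_buy(price=103, qty=3): fills=none; bids=[#7:3@103] asks=[#2:6@104]

Answer: 2@96,1@96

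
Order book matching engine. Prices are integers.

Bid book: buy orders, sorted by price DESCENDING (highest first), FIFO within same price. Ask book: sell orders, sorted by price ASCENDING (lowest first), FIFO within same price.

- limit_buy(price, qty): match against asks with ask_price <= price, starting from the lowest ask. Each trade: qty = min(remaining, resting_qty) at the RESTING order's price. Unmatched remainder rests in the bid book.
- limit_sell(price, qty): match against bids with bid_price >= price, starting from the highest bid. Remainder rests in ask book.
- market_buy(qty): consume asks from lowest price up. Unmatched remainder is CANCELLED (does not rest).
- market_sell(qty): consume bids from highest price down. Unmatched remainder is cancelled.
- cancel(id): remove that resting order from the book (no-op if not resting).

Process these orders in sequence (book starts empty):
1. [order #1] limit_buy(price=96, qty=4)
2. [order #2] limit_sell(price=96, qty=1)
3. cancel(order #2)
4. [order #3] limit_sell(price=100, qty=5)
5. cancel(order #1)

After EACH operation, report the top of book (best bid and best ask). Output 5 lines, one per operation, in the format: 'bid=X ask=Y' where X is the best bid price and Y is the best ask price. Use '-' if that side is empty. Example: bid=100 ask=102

Answer: bid=96 ask=-
bid=96 ask=-
bid=96 ask=-
bid=96 ask=100
bid=- ask=100

Derivation:
After op 1 [order #1] limit_buy(price=96, qty=4): fills=none; bids=[#1:4@96] asks=[-]
After op 2 [order #2] limit_sell(price=96, qty=1): fills=#1x#2:1@96; bids=[#1:3@96] asks=[-]
After op 3 cancel(order #2): fills=none; bids=[#1:3@96] asks=[-]
After op 4 [order #3] limit_sell(price=100, qty=5): fills=none; bids=[#1:3@96] asks=[#3:5@100]
After op 5 cancel(order #1): fills=none; bids=[-] asks=[#3:5@100]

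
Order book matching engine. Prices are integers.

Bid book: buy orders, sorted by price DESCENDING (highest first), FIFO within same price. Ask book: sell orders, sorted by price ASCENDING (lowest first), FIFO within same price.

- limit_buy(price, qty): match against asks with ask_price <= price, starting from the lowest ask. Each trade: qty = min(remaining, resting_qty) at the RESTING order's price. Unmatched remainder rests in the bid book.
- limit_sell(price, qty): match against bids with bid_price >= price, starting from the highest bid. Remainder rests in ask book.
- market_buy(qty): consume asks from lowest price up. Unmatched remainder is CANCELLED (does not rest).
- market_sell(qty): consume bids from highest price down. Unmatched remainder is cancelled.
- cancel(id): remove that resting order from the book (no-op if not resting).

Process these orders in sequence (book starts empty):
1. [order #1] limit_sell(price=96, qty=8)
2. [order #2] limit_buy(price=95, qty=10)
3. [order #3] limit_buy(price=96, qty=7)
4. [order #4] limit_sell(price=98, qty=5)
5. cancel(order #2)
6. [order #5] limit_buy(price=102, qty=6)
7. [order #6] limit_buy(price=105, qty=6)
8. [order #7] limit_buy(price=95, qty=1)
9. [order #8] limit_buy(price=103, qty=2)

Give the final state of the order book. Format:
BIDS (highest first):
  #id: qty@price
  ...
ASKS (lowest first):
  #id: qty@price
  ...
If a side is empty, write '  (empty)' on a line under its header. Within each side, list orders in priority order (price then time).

Answer: BIDS (highest first):
  #6: 6@105
  #8: 2@103
  #7: 1@95
ASKS (lowest first):
  (empty)

Derivation:
After op 1 [order #1] limit_sell(price=96, qty=8): fills=none; bids=[-] asks=[#1:8@96]
After op 2 [order #2] limit_buy(price=95, qty=10): fills=none; bids=[#2:10@95] asks=[#1:8@96]
After op 3 [order #3] limit_buy(price=96, qty=7): fills=#3x#1:7@96; bids=[#2:10@95] asks=[#1:1@96]
After op 4 [order #4] limit_sell(price=98, qty=5): fills=none; bids=[#2:10@95] asks=[#1:1@96 #4:5@98]
After op 5 cancel(order #2): fills=none; bids=[-] asks=[#1:1@96 #4:5@98]
After op 6 [order #5] limit_buy(price=102, qty=6): fills=#5x#1:1@96 #5x#4:5@98; bids=[-] asks=[-]
After op 7 [order #6] limit_buy(price=105, qty=6): fills=none; bids=[#6:6@105] asks=[-]
After op 8 [order #7] limit_buy(price=95, qty=1): fills=none; bids=[#6:6@105 #7:1@95] asks=[-]
After op 9 [order #8] limit_buy(price=103, qty=2): fills=none; bids=[#6:6@105 #8:2@103 #7:1@95] asks=[-]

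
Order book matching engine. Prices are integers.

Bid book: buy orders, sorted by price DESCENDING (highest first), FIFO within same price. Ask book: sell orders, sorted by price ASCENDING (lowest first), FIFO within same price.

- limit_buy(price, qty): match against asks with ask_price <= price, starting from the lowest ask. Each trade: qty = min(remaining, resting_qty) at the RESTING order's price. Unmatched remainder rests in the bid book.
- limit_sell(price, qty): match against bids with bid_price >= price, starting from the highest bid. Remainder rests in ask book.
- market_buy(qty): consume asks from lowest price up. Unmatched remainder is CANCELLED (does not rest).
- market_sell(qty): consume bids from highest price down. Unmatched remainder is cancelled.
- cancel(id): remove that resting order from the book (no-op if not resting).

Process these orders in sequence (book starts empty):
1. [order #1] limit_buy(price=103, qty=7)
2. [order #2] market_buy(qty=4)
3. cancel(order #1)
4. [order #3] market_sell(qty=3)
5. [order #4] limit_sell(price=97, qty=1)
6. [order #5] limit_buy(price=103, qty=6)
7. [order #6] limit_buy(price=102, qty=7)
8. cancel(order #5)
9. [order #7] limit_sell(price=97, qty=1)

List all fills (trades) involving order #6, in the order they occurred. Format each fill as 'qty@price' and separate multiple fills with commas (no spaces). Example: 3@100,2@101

After op 1 [order #1] limit_buy(price=103, qty=7): fills=none; bids=[#1:7@103] asks=[-]
After op 2 [order #2] market_buy(qty=4): fills=none; bids=[#1:7@103] asks=[-]
After op 3 cancel(order #1): fills=none; bids=[-] asks=[-]
After op 4 [order #3] market_sell(qty=3): fills=none; bids=[-] asks=[-]
After op 5 [order #4] limit_sell(price=97, qty=1): fills=none; bids=[-] asks=[#4:1@97]
After op 6 [order #5] limit_buy(price=103, qty=6): fills=#5x#4:1@97; bids=[#5:5@103] asks=[-]
After op 7 [order #6] limit_buy(price=102, qty=7): fills=none; bids=[#5:5@103 #6:7@102] asks=[-]
After op 8 cancel(order #5): fills=none; bids=[#6:7@102] asks=[-]
After op 9 [order #7] limit_sell(price=97, qty=1): fills=#6x#7:1@102; bids=[#6:6@102] asks=[-]

Answer: 1@102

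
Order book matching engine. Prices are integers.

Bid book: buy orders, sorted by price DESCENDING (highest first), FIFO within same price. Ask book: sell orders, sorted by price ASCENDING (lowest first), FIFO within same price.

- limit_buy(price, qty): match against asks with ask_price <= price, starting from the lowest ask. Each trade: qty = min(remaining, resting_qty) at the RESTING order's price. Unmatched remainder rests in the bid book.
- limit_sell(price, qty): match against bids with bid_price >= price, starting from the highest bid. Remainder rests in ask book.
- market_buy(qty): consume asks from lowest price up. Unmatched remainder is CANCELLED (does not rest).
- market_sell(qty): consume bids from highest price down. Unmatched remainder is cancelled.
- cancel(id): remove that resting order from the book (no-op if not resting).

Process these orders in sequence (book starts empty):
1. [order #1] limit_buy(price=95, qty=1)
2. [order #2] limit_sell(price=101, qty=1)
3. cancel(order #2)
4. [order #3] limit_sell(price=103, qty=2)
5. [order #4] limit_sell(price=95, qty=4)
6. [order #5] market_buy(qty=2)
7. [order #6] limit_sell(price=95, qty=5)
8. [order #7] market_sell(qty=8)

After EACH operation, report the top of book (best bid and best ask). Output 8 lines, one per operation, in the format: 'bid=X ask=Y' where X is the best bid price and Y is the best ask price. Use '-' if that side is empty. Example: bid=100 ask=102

After op 1 [order #1] limit_buy(price=95, qty=1): fills=none; bids=[#1:1@95] asks=[-]
After op 2 [order #2] limit_sell(price=101, qty=1): fills=none; bids=[#1:1@95] asks=[#2:1@101]
After op 3 cancel(order #2): fills=none; bids=[#1:1@95] asks=[-]
After op 4 [order #3] limit_sell(price=103, qty=2): fills=none; bids=[#1:1@95] asks=[#3:2@103]
After op 5 [order #4] limit_sell(price=95, qty=4): fills=#1x#4:1@95; bids=[-] asks=[#4:3@95 #3:2@103]
After op 6 [order #5] market_buy(qty=2): fills=#5x#4:2@95; bids=[-] asks=[#4:1@95 #3:2@103]
After op 7 [order #6] limit_sell(price=95, qty=5): fills=none; bids=[-] asks=[#4:1@95 #6:5@95 #3:2@103]
After op 8 [order #7] market_sell(qty=8): fills=none; bids=[-] asks=[#4:1@95 #6:5@95 #3:2@103]

Answer: bid=95 ask=-
bid=95 ask=101
bid=95 ask=-
bid=95 ask=103
bid=- ask=95
bid=- ask=95
bid=- ask=95
bid=- ask=95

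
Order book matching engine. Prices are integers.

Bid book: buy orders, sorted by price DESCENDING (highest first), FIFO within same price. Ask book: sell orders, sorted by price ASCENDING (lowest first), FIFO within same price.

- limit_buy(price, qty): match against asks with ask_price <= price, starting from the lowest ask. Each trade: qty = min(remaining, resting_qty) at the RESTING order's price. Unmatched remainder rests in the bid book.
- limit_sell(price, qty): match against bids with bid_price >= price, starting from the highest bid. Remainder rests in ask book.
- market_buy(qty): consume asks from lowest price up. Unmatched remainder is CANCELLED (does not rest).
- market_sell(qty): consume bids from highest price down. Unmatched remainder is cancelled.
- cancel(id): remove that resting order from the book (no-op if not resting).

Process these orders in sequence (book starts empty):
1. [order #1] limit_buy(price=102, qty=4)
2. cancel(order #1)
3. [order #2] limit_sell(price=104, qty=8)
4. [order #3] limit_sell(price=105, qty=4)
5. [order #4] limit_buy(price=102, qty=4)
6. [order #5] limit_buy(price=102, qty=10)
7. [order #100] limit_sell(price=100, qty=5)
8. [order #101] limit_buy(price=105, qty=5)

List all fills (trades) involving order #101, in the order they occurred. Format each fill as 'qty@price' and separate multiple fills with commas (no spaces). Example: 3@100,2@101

After op 1 [order #1] limit_buy(price=102, qty=4): fills=none; bids=[#1:4@102] asks=[-]
After op 2 cancel(order #1): fills=none; bids=[-] asks=[-]
After op 3 [order #2] limit_sell(price=104, qty=8): fills=none; bids=[-] asks=[#2:8@104]
After op 4 [order #3] limit_sell(price=105, qty=4): fills=none; bids=[-] asks=[#2:8@104 #3:4@105]
After op 5 [order #4] limit_buy(price=102, qty=4): fills=none; bids=[#4:4@102] asks=[#2:8@104 #3:4@105]
After op 6 [order #5] limit_buy(price=102, qty=10): fills=none; bids=[#4:4@102 #5:10@102] asks=[#2:8@104 #3:4@105]
After op 7 [order #100] limit_sell(price=100, qty=5): fills=#4x#100:4@102 #5x#100:1@102; bids=[#5:9@102] asks=[#2:8@104 #3:4@105]
After op 8 [order #101] limit_buy(price=105, qty=5): fills=#101x#2:5@104; bids=[#5:9@102] asks=[#2:3@104 #3:4@105]

Answer: 5@104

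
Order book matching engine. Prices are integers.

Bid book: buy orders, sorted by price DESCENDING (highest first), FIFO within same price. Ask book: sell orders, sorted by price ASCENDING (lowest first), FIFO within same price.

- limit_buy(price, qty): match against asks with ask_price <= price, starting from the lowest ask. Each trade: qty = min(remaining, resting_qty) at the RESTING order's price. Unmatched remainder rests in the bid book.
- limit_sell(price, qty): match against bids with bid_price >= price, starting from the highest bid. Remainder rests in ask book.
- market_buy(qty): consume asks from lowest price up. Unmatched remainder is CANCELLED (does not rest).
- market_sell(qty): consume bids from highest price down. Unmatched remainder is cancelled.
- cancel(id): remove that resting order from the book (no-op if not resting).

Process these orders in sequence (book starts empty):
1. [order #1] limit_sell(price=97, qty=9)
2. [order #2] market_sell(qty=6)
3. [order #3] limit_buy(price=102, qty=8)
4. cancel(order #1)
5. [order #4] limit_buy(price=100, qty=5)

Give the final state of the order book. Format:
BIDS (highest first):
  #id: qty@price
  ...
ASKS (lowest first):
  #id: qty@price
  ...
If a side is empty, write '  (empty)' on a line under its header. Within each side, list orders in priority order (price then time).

Answer: BIDS (highest first):
  #4: 5@100
ASKS (lowest first):
  (empty)

Derivation:
After op 1 [order #1] limit_sell(price=97, qty=9): fills=none; bids=[-] asks=[#1:9@97]
After op 2 [order #2] market_sell(qty=6): fills=none; bids=[-] asks=[#1:9@97]
After op 3 [order #3] limit_buy(price=102, qty=8): fills=#3x#1:8@97; bids=[-] asks=[#1:1@97]
After op 4 cancel(order #1): fills=none; bids=[-] asks=[-]
After op 5 [order #4] limit_buy(price=100, qty=5): fills=none; bids=[#4:5@100] asks=[-]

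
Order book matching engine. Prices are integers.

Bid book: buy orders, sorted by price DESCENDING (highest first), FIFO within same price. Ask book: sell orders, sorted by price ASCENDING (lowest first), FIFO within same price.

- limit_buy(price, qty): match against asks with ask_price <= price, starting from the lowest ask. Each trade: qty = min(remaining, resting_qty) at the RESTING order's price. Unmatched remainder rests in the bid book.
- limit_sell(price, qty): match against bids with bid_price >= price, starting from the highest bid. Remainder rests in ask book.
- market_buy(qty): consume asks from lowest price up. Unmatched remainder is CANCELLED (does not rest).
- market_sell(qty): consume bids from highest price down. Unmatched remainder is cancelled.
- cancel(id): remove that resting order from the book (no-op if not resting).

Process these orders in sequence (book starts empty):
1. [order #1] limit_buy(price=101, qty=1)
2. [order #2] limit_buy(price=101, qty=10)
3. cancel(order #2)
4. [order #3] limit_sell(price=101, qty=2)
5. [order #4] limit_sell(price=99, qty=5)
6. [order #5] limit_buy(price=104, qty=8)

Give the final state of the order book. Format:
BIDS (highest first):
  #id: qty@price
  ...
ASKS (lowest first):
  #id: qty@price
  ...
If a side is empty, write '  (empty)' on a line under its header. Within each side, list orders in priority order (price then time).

Answer: BIDS (highest first):
  #5: 2@104
ASKS (lowest first):
  (empty)

Derivation:
After op 1 [order #1] limit_buy(price=101, qty=1): fills=none; bids=[#1:1@101] asks=[-]
After op 2 [order #2] limit_buy(price=101, qty=10): fills=none; bids=[#1:1@101 #2:10@101] asks=[-]
After op 3 cancel(order #2): fills=none; bids=[#1:1@101] asks=[-]
After op 4 [order #3] limit_sell(price=101, qty=2): fills=#1x#3:1@101; bids=[-] asks=[#3:1@101]
After op 5 [order #4] limit_sell(price=99, qty=5): fills=none; bids=[-] asks=[#4:5@99 #3:1@101]
After op 6 [order #5] limit_buy(price=104, qty=8): fills=#5x#4:5@99 #5x#3:1@101; bids=[#5:2@104] asks=[-]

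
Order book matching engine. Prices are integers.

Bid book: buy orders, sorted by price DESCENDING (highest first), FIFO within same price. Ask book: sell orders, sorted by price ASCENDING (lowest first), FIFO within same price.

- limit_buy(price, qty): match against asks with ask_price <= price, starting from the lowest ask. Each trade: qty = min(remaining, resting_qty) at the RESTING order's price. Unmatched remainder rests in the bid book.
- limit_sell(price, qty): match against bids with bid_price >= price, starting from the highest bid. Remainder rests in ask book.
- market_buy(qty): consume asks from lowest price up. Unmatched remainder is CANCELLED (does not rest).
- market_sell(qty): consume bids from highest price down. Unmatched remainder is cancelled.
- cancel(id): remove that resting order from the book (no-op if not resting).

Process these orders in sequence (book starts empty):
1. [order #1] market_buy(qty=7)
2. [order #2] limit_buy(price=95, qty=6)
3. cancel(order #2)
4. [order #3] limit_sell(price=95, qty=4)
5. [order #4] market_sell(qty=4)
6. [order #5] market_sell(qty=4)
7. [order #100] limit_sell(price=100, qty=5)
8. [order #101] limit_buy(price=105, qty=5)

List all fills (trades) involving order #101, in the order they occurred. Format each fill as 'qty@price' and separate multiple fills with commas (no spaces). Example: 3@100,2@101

After op 1 [order #1] market_buy(qty=7): fills=none; bids=[-] asks=[-]
After op 2 [order #2] limit_buy(price=95, qty=6): fills=none; bids=[#2:6@95] asks=[-]
After op 3 cancel(order #2): fills=none; bids=[-] asks=[-]
After op 4 [order #3] limit_sell(price=95, qty=4): fills=none; bids=[-] asks=[#3:4@95]
After op 5 [order #4] market_sell(qty=4): fills=none; bids=[-] asks=[#3:4@95]
After op 6 [order #5] market_sell(qty=4): fills=none; bids=[-] asks=[#3:4@95]
After op 7 [order #100] limit_sell(price=100, qty=5): fills=none; bids=[-] asks=[#3:4@95 #100:5@100]
After op 8 [order #101] limit_buy(price=105, qty=5): fills=#101x#3:4@95 #101x#100:1@100; bids=[-] asks=[#100:4@100]

Answer: 4@95,1@100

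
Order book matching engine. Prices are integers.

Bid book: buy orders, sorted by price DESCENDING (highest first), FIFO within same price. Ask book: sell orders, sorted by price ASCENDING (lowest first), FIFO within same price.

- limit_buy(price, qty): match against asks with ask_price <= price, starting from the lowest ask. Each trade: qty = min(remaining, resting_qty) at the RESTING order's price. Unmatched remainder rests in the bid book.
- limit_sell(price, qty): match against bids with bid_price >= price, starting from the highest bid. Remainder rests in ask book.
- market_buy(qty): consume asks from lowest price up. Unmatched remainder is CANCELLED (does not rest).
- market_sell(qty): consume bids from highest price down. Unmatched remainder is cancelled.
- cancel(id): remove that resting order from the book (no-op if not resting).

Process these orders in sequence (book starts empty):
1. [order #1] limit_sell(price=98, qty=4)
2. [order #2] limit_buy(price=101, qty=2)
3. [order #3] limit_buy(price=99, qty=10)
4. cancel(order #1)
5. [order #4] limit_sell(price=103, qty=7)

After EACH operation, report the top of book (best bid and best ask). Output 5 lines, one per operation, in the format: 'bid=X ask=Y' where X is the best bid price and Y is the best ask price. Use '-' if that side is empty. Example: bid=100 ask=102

Answer: bid=- ask=98
bid=- ask=98
bid=99 ask=-
bid=99 ask=-
bid=99 ask=103

Derivation:
After op 1 [order #1] limit_sell(price=98, qty=4): fills=none; bids=[-] asks=[#1:4@98]
After op 2 [order #2] limit_buy(price=101, qty=2): fills=#2x#1:2@98; bids=[-] asks=[#1:2@98]
After op 3 [order #3] limit_buy(price=99, qty=10): fills=#3x#1:2@98; bids=[#3:8@99] asks=[-]
After op 4 cancel(order #1): fills=none; bids=[#3:8@99] asks=[-]
After op 5 [order #4] limit_sell(price=103, qty=7): fills=none; bids=[#3:8@99] asks=[#4:7@103]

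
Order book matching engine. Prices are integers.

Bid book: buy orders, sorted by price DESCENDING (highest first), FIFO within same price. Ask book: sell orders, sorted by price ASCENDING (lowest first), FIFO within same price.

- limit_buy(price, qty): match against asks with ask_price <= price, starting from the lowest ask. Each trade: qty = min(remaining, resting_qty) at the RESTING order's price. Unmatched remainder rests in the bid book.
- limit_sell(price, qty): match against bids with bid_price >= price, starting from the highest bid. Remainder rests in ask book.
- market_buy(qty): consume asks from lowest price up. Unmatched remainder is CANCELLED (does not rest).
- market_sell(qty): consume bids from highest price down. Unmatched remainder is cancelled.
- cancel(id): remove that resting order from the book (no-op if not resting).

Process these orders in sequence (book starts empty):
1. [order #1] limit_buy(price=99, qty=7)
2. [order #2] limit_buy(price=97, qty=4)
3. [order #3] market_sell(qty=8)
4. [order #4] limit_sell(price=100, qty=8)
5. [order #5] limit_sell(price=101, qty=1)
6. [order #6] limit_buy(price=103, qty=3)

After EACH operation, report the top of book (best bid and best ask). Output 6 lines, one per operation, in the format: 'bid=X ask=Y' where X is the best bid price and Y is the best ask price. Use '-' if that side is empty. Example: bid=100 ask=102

After op 1 [order #1] limit_buy(price=99, qty=7): fills=none; bids=[#1:7@99] asks=[-]
After op 2 [order #2] limit_buy(price=97, qty=4): fills=none; bids=[#1:7@99 #2:4@97] asks=[-]
After op 3 [order #3] market_sell(qty=8): fills=#1x#3:7@99 #2x#3:1@97; bids=[#2:3@97] asks=[-]
After op 4 [order #4] limit_sell(price=100, qty=8): fills=none; bids=[#2:3@97] asks=[#4:8@100]
After op 5 [order #5] limit_sell(price=101, qty=1): fills=none; bids=[#2:3@97] asks=[#4:8@100 #5:1@101]
After op 6 [order #6] limit_buy(price=103, qty=3): fills=#6x#4:3@100; bids=[#2:3@97] asks=[#4:5@100 #5:1@101]

Answer: bid=99 ask=-
bid=99 ask=-
bid=97 ask=-
bid=97 ask=100
bid=97 ask=100
bid=97 ask=100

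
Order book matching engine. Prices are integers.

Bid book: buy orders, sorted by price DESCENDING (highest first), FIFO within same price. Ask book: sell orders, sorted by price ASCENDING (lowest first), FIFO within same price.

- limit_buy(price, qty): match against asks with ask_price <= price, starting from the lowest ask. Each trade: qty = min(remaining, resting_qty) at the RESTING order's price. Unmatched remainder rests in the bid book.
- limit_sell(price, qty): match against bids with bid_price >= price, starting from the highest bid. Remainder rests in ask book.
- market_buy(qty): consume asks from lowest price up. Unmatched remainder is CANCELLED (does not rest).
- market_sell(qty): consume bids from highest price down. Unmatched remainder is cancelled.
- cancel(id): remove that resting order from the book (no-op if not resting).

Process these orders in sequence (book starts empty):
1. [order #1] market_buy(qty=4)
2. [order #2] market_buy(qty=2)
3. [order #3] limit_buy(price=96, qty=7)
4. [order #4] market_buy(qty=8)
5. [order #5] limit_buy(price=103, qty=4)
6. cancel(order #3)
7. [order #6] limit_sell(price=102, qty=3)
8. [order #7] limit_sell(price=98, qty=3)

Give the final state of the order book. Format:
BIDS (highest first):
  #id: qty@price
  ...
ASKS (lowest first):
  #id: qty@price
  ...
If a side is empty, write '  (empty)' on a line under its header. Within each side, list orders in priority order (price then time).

After op 1 [order #1] market_buy(qty=4): fills=none; bids=[-] asks=[-]
After op 2 [order #2] market_buy(qty=2): fills=none; bids=[-] asks=[-]
After op 3 [order #3] limit_buy(price=96, qty=7): fills=none; bids=[#3:7@96] asks=[-]
After op 4 [order #4] market_buy(qty=8): fills=none; bids=[#3:7@96] asks=[-]
After op 5 [order #5] limit_buy(price=103, qty=4): fills=none; bids=[#5:4@103 #3:7@96] asks=[-]
After op 6 cancel(order #3): fills=none; bids=[#5:4@103] asks=[-]
After op 7 [order #6] limit_sell(price=102, qty=3): fills=#5x#6:3@103; bids=[#5:1@103] asks=[-]
After op 8 [order #7] limit_sell(price=98, qty=3): fills=#5x#7:1@103; bids=[-] asks=[#7:2@98]

Answer: BIDS (highest first):
  (empty)
ASKS (lowest first):
  #7: 2@98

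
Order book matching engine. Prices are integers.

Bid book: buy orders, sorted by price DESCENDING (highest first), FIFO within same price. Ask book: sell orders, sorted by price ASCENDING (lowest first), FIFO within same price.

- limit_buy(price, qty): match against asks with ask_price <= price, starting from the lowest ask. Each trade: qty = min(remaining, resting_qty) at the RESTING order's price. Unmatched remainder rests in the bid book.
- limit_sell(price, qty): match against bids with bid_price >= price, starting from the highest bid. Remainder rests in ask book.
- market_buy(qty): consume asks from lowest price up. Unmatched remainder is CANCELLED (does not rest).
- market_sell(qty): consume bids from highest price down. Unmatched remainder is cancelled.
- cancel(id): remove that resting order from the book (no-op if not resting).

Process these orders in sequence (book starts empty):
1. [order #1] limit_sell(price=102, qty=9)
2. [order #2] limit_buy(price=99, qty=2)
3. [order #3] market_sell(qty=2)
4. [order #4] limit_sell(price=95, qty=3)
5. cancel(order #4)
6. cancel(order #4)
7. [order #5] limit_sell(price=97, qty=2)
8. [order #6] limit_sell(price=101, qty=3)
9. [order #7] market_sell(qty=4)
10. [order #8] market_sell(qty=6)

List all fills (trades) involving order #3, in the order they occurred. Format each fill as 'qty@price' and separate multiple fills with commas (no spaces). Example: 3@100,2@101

After op 1 [order #1] limit_sell(price=102, qty=9): fills=none; bids=[-] asks=[#1:9@102]
After op 2 [order #2] limit_buy(price=99, qty=2): fills=none; bids=[#2:2@99] asks=[#1:9@102]
After op 3 [order #3] market_sell(qty=2): fills=#2x#3:2@99; bids=[-] asks=[#1:9@102]
After op 4 [order #4] limit_sell(price=95, qty=3): fills=none; bids=[-] asks=[#4:3@95 #1:9@102]
After op 5 cancel(order #4): fills=none; bids=[-] asks=[#1:9@102]
After op 6 cancel(order #4): fills=none; bids=[-] asks=[#1:9@102]
After op 7 [order #5] limit_sell(price=97, qty=2): fills=none; bids=[-] asks=[#5:2@97 #1:9@102]
After op 8 [order #6] limit_sell(price=101, qty=3): fills=none; bids=[-] asks=[#5:2@97 #6:3@101 #1:9@102]
After op 9 [order #7] market_sell(qty=4): fills=none; bids=[-] asks=[#5:2@97 #6:3@101 #1:9@102]
After op 10 [order #8] market_sell(qty=6): fills=none; bids=[-] asks=[#5:2@97 #6:3@101 #1:9@102]

Answer: 2@99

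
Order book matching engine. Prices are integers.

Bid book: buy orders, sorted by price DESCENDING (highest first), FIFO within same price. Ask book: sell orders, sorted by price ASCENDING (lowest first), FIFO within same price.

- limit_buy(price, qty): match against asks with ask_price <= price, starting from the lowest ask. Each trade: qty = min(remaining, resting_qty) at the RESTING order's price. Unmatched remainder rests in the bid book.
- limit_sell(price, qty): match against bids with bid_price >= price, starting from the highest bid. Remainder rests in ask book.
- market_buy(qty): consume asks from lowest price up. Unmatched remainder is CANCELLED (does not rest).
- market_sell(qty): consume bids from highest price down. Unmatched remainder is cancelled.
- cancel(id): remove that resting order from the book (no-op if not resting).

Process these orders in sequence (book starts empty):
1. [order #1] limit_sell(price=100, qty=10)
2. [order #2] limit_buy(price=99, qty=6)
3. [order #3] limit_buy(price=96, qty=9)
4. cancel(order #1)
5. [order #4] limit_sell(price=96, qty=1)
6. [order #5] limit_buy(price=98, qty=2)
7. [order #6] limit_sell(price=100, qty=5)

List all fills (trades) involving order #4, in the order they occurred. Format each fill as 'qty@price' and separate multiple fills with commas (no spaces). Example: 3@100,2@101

After op 1 [order #1] limit_sell(price=100, qty=10): fills=none; bids=[-] asks=[#1:10@100]
After op 2 [order #2] limit_buy(price=99, qty=6): fills=none; bids=[#2:6@99] asks=[#1:10@100]
After op 3 [order #3] limit_buy(price=96, qty=9): fills=none; bids=[#2:6@99 #3:9@96] asks=[#1:10@100]
After op 4 cancel(order #1): fills=none; bids=[#2:6@99 #3:9@96] asks=[-]
After op 5 [order #4] limit_sell(price=96, qty=1): fills=#2x#4:1@99; bids=[#2:5@99 #3:9@96] asks=[-]
After op 6 [order #5] limit_buy(price=98, qty=2): fills=none; bids=[#2:5@99 #5:2@98 #3:9@96] asks=[-]
After op 7 [order #6] limit_sell(price=100, qty=5): fills=none; bids=[#2:5@99 #5:2@98 #3:9@96] asks=[#6:5@100]

Answer: 1@99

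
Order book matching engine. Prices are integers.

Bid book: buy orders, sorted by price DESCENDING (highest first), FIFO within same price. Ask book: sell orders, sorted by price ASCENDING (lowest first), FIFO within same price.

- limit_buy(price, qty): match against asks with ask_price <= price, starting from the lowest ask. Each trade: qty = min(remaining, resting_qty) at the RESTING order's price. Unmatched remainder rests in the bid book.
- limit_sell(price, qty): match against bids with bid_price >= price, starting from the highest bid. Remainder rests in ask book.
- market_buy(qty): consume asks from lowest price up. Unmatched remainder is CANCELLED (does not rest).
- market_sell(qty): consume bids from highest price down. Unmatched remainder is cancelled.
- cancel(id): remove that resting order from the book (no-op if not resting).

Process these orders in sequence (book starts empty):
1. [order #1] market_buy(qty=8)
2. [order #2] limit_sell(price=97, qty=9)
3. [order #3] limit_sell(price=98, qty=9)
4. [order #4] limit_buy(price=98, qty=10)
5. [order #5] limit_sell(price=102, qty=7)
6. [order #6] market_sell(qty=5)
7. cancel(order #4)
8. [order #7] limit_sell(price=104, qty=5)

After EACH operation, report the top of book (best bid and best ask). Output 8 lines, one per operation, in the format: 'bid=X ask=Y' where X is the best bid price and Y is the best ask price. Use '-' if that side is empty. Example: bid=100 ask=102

After op 1 [order #1] market_buy(qty=8): fills=none; bids=[-] asks=[-]
After op 2 [order #2] limit_sell(price=97, qty=9): fills=none; bids=[-] asks=[#2:9@97]
After op 3 [order #3] limit_sell(price=98, qty=9): fills=none; bids=[-] asks=[#2:9@97 #3:9@98]
After op 4 [order #4] limit_buy(price=98, qty=10): fills=#4x#2:9@97 #4x#3:1@98; bids=[-] asks=[#3:8@98]
After op 5 [order #5] limit_sell(price=102, qty=7): fills=none; bids=[-] asks=[#3:8@98 #5:7@102]
After op 6 [order #6] market_sell(qty=5): fills=none; bids=[-] asks=[#3:8@98 #5:7@102]
After op 7 cancel(order #4): fills=none; bids=[-] asks=[#3:8@98 #5:7@102]
After op 8 [order #7] limit_sell(price=104, qty=5): fills=none; bids=[-] asks=[#3:8@98 #5:7@102 #7:5@104]

Answer: bid=- ask=-
bid=- ask=97
bid=- ask=97
bid=- ask=98
bid=- ask=98
bid=- ask=98
bid=- ask=98
bid=- ask=98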